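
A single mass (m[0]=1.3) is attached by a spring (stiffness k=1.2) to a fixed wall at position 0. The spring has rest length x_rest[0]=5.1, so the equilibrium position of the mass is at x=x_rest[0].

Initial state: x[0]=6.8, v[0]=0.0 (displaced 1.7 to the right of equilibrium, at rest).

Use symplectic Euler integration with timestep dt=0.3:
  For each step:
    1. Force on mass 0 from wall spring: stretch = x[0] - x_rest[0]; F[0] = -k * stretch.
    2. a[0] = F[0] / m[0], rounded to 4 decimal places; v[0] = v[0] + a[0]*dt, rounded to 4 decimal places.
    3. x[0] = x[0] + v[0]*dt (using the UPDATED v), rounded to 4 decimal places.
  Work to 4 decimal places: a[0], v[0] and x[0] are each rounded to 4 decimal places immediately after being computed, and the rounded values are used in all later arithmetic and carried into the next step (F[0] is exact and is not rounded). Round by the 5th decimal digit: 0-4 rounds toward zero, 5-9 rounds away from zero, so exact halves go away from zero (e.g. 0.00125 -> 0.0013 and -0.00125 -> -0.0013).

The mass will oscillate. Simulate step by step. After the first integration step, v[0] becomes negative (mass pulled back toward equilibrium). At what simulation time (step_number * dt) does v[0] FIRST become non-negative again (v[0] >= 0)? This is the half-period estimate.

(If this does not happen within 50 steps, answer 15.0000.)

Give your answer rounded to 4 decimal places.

Answer: 3.3000

Derivation:
Step 0: x=[6.8000] v=[0.0000]
Step 1: x=[6.6588] v=[-0.4708]
Step 2: x=[6.3881] v=[-0.9025]
Step 3: x=[6.0103] v=[-1.2592]
Step 4: x=[5.5569] v=[-1.5113]
Step 5: x=[5.0656] v=[-1.6378]
Step 6: x=[4.5771] v=[-1.6283]
Step 7: x=[4.1321] v=[-1.4835]
Step 8: x=[3.7675] v=[-1.2155]
Step 9: x=[3.5136] v=[-0.8465]
Step 10: x=[3.3914] v=[-0.4072]
Step 11: x=[3.4112] v=[0.0660]
First v>=0 after going negative at step 11, time=3.3000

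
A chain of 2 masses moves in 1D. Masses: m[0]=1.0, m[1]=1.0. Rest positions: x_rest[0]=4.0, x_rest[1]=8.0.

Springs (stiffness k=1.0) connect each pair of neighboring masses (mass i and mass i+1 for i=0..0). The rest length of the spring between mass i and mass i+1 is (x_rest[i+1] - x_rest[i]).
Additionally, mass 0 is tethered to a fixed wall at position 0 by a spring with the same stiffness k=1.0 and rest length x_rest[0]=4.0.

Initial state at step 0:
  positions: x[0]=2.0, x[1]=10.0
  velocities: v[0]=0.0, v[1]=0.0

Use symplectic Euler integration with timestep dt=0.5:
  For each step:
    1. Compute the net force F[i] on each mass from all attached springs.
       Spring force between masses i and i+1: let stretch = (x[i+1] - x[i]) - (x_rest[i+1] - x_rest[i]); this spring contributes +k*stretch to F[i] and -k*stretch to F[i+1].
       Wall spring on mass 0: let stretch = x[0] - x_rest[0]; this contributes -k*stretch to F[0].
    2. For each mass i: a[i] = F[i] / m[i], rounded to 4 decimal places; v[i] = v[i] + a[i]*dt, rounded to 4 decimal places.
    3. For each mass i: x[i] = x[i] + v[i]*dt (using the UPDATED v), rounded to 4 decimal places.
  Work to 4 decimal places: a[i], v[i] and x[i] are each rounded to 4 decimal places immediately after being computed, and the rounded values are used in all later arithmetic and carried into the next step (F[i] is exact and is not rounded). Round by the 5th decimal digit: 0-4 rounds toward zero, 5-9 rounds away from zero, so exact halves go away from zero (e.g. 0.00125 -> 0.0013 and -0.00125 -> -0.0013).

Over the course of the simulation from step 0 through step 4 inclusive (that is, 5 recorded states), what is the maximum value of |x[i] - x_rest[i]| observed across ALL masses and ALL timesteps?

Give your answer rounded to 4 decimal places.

Step 0: x=[2.0000 10.0000] v=[0.0000 0.0000]
Step 1: x=[3.5000 9.0000] v=[3.0000 -2.0000]
Step 2: x=[5.5000 7.6250] v=[4.0000 -2.7500]
Step 3: x=[6.6563 6.7188] v=[2.3125 -1.8125]
Step 4: x=[6.1641 6.7970] v=[-0.9844 0.1563]
Max displacement = 2.6563

Answer: 2.6563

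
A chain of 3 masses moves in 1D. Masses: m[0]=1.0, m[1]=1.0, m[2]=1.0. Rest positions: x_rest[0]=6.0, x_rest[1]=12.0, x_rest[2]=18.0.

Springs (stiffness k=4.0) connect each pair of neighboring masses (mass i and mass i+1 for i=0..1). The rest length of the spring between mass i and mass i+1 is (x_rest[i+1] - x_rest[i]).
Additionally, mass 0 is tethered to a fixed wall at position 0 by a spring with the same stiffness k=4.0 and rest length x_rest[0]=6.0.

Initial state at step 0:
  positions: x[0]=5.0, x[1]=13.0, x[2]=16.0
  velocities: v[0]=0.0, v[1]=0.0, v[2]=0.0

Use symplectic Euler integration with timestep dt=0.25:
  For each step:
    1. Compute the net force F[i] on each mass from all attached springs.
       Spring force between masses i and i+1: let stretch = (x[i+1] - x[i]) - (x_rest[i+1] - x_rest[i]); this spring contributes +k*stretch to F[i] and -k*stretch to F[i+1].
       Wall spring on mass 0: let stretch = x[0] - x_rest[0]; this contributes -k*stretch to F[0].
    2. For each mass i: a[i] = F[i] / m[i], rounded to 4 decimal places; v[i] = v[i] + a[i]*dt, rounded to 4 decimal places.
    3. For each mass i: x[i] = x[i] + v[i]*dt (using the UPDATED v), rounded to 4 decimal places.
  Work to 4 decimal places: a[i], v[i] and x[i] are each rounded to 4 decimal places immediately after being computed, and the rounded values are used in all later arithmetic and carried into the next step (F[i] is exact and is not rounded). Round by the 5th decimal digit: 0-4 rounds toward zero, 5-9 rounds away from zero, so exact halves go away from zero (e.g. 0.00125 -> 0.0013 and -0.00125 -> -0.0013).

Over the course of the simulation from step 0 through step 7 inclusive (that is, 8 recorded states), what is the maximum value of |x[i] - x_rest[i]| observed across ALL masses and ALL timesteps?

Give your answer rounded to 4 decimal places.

Step 0: x=[5.0000 13.0000 16.0000] v=[0.0000 0.0000 0.0000]
Step 1: x=[5.7500 11.7500 16.7500] v=[3.0000 -5.0000 3.0000]
Step 2: x=[6.5625 10.2500 17.7500] v=[3.2500 -6.0000 4.0000]
Step 3: x=[6.6563 9.7031 18.3750] v=[0.3750 -2.1875 2.5000]
Step 4: x=[5.8477 10.5625 18.3320] v=[-3.2345 3.4376 -0.1719]
Step 5: x=[4.7559 12.1856 17.8467] v=[-4.3674 6.4923 -1.9414]
Step 6: x=[4.3325 13.3665 17.4461] v=[-1.6936 4.7237 -1.6025]
Step 7: x=[5.0845 13.3088 17.5256] v=[3.0079 -0.2307 0.3179]
Max displacement = 2.2969

Answer: 2.2969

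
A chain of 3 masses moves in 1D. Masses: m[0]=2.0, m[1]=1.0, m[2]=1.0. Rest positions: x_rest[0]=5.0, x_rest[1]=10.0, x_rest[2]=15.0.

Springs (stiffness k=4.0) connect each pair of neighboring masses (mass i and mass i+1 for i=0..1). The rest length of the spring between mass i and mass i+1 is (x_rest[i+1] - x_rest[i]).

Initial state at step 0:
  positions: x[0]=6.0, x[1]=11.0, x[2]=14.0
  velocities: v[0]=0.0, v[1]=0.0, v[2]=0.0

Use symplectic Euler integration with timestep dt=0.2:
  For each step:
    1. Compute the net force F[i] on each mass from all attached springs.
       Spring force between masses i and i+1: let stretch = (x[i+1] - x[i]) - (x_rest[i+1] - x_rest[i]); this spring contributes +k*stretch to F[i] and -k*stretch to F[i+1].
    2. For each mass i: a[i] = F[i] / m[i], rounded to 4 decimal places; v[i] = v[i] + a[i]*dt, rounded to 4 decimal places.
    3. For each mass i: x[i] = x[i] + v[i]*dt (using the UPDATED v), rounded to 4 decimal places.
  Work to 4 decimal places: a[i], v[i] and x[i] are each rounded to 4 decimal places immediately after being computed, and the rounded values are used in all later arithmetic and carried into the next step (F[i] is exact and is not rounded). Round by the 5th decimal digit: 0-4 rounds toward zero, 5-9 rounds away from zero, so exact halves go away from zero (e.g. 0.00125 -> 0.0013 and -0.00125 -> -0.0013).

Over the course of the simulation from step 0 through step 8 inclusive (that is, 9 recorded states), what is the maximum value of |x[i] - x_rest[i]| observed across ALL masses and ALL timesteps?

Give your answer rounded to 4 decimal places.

Step 0: x=[6.0000 11.0000 14.0000] v=[0.0000 0.0000 0.0000]
Step 1: x=[6.0000 10.6800 14.3200] v=[0.0000 -1.6000 1.6000]
Step 2: x=[5.9744 10.1936 14.8576] v=[-0.1280 -2.4320 2.6880]
Step 3: x=[5.8863 9.7784 15.4490] v=[-0.4403 -2.0762 2.9568]
Step 4: x=[5.7096 9.6477 15.9331] v=[-0.8835 -0.6534 2.4203]
Step 5: x=[5.4479 9.8926 16.2115] v=[-1.3083 1.2244 1.3920]
Step 6: x=[5.1418 10.4374 16.2789] v=[-1.5304 2.7238 0.3369]
Step 7: x=[4.8594 11.0695 16.2116] v=[-1.4122 3.1605 -0.3363]
Step 8: x=[4.6738 11.5307 16.1216] v=[-0.9282 2.3061 -0.4500]
Max displacement = 1.5307

Answer: 1.5307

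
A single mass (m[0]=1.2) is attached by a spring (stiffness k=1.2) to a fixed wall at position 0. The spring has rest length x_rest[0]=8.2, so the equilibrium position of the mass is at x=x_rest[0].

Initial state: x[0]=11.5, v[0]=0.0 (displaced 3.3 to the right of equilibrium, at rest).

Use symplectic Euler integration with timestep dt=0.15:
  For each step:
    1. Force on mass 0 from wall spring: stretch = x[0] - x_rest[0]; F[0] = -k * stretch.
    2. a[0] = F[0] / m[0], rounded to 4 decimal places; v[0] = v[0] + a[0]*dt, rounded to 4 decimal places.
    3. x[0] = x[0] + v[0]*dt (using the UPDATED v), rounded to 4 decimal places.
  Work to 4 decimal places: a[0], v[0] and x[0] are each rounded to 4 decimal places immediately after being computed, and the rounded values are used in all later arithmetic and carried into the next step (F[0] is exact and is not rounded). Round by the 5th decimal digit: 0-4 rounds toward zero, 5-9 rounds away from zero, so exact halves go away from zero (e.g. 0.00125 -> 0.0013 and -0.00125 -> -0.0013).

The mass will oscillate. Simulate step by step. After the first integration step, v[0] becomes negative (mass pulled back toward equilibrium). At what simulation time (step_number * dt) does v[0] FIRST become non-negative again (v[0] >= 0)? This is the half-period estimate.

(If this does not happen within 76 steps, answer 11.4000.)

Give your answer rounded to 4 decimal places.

Answer: 3.1500

Derivation:
Step 0: x=[11.5000] v=[0.0000]
Step 1: x=[11.4258] v=[-0.4950]
Step 2: x=[11.2790] v=[-0.9789]
Step 3: x=[11.0629] v=[-1.4408]
Step 4: x=[10.7824] v=[-1.8702]
Step 5: x=[10.4438] v=[-2.2576]
Step 6: x=[10.0547] v=[-2.5942]
Step 7: x=[9.6238] v=[-2.8724]
Step 8: x=[9.1609] v=[-3.0860]
Step 9: x=[8.6764] v=[-3.2301]
Step 10: x=[8.1812] v=[-3.3016]
Step 11: x=[7.6864] v=[-3.2988]
Step 12: x=[7.2031] v=[-3.2218]
Step 13: x=[6.7423] v=[-3.0723]
Step 14: x=[6.3143] v=[-2.8536]
Step 15: x=[5.9287] v=[-2.5707]
Step 16: x=[5.5942] v=[-2.2300]
Step 17: x=[5.3183] v=[-1.8391]
Step 18: x=[5.1073] v=[-1.4068]
Step 19: x=[4.9659] v=[-0.9429]
Step 20: x=[4.8972] v=[-0.4578]
Step 21: x=[4.9028] v=[0.0376]
First v>=0 after going negative at step 21, time=3.1500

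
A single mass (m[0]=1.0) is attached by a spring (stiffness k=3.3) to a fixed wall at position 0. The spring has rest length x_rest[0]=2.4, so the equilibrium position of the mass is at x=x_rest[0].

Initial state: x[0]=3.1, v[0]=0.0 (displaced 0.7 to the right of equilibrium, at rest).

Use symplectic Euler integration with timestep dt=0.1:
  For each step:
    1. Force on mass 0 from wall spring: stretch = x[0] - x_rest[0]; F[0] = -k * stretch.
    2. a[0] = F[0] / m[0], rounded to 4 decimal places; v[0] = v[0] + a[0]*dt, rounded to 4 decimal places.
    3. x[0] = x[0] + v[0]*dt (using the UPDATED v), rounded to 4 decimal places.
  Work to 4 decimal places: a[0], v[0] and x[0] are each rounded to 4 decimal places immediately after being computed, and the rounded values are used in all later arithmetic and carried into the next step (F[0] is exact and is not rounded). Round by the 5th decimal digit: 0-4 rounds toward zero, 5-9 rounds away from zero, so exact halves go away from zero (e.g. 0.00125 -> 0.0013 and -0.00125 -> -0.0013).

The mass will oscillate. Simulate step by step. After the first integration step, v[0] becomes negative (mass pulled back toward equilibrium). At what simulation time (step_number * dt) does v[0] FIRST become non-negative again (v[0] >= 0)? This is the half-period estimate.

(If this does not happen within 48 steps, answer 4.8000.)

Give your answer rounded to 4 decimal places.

Answer: 1.8000

Derivation:
Step 0: x=[3.1000] v=[0.0000]
Step 1: x=[3.0769] v=[-0.2310]
Step 2: x=[3.0315] v=[-0.4544]
Step 3: x=[2.9652] v=[-0.6628]
Step 4: x=[2.8803] v=[-0.8493]
Step 5: x=[2.7795] v=[-1.0078]
Step 6: x=[2.6662] v=[-1.1330]
Step 7: x=[2.5441] v=[-1.2209]
Step 8: x=[2.4173] v=[-1.2685]
Step 9: x=[2.2899] v=[-1.2742]
Step 10: x=[2.1661] v=[-1.2379]
Step 11: x=[2.0500] v=[-1.1607]
Step 12: x=[1.9455] v=[-1.0452]
Step 13: x=[1.8560] v=[-0.8952]
Step 14: x=[1.7844] v=[-0.7157]
Step 15: x=[1.7331] v=[-0.5126]
Step 16: x=[1.7039] v=[-0.2925]
Step 17: x=[1.6976] v=[-0.0628]
Step 18: x=[1.7145] v=[0.1690]
First v>=0 after going negative at step 18, time=1.8000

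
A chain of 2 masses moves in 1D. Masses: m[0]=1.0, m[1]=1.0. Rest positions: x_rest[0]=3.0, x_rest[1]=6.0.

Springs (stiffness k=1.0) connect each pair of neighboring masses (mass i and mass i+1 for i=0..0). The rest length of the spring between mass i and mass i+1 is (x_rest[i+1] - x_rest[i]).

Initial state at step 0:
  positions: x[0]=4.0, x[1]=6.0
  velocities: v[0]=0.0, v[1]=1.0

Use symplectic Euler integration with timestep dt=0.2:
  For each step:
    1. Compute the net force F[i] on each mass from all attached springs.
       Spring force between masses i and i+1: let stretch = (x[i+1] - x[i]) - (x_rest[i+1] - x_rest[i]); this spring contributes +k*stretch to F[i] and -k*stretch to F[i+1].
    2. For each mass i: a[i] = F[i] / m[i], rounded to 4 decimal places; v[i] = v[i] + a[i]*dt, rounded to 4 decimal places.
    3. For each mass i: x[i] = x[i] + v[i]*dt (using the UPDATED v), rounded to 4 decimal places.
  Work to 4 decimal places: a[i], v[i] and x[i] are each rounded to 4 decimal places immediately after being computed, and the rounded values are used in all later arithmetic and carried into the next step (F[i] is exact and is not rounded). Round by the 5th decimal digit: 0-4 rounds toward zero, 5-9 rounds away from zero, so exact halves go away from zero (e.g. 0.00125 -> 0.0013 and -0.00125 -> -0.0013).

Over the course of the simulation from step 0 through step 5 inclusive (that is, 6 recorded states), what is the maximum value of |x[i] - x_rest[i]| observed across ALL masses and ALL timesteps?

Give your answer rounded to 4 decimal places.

Answer: 1.3481

Derivation:
Step 0: x=[4.0000 6.0000] v=[0.0000 1.0000]
Step 1: x=[3.9600 6.2400] v=[-0.2000 1.2000]
Step 2: x=[3.8912 6.5088] v=[-0.3440 1.3440]
Step 3: x=[3.8071 6.7929] v=[-0.4205 1.4205]
Step 4: x=[3.7224 7.0776] v=[-0.4233 1.4233]
Step 5: x=[3.6519 7.3481] v=[-0.3523 1.3523]
Max displacement = 1.3481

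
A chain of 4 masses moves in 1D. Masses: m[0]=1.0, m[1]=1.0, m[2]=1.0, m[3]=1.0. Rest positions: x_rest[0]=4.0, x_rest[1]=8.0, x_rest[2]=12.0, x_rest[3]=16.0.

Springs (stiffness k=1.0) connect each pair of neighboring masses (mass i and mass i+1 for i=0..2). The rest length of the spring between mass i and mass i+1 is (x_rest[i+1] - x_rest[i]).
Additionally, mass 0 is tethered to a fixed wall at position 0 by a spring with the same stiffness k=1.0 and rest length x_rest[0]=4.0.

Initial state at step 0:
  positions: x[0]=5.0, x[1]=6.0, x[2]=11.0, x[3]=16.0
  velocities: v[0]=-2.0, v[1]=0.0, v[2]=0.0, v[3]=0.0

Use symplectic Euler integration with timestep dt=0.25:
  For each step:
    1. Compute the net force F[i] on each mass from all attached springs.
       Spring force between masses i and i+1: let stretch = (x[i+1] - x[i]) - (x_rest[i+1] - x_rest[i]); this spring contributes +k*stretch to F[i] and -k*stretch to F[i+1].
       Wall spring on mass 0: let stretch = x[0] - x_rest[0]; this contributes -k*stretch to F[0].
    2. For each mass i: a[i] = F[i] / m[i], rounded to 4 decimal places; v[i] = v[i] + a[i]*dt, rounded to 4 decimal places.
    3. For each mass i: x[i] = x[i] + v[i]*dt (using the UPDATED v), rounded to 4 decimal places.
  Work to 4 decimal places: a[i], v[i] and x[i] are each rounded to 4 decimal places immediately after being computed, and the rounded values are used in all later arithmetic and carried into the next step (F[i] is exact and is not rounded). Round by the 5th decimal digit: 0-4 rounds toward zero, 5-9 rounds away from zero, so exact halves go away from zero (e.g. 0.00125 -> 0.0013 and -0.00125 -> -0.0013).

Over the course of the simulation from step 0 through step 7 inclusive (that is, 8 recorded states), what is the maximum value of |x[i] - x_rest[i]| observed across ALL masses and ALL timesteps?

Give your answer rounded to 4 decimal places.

Answer: 2.9354

Derivation:
Step 0: x=[5.0000 6.0000 11.0000 16.0000] v=[-2.0000 0.0000 0.0000 0.0000]
Step 1: x=[4.2500 6.2500 11.0000 15.9375] v=[-3.0000 1.0000 0.0000 -0.2500]
Step 2: x=[3.3594 6.6719 11.0117 15.8164] v=[-3.5625 1.6875 0.0469 -0.4844]
Step 3: x=[2.4659 7.1580 11.0525 15.6450] v=[-3.5742 1.9443 0.1631 -0.6856]
Step 4: x=[1.7115 7.5942 11.1369 15.4366] v=[-3.0177 1.7449 0.3376 -0.8337]
Step 5: x=[1.2178 7.8842 11.2686 15.2095] v=[-1.9749 1.1599 0.5269 -0.9086]
Step 6: x=[1.0646 7.9691 11.4351 14.9861] v=[-0.6128 0.3394 0.6660 -0.8938]
Step 7: x=[1.2764 7.8391 11.6069 14.7907] v=[0.8472 -0.5202 0.6873 -0.7816]
Max displacement = 2.9354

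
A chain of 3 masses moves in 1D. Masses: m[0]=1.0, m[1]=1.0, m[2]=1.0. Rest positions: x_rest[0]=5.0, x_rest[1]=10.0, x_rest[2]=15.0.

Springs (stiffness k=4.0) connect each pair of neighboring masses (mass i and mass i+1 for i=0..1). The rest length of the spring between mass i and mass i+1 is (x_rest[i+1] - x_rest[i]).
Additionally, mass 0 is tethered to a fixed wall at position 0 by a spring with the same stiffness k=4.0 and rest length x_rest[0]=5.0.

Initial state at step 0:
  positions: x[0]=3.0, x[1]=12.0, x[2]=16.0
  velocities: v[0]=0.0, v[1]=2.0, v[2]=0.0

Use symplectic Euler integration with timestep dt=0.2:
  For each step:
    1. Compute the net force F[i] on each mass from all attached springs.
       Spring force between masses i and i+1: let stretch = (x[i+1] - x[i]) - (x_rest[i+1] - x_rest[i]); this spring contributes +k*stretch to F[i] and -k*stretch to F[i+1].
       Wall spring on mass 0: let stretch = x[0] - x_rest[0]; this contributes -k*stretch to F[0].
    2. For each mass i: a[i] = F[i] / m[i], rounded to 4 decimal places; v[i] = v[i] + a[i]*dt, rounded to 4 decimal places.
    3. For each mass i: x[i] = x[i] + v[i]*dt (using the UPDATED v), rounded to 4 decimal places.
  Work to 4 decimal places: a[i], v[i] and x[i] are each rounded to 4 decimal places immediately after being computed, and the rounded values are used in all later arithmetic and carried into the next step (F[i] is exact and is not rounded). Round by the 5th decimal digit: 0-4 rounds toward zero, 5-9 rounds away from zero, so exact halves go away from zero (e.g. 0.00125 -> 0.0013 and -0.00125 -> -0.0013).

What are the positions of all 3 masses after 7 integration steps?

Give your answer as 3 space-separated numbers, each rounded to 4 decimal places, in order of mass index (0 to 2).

Step 0: x=[3.0000 12.0000 16.0000] v=[0.0000 2.0000 0.0000]
Step 1: x=[3.9600 11.6000 16.1600] v=[4.8000 -2.0000 0.8000]
Step 2: x=[5.5088 10.7072 16.3904] v=[7.7440 -4.4640 1.1520]
Step 3: x=[7.0079 9.8920 16.5115] v=[7.4957 -4.0762 0.6054]
Step 4: x=[7.8472 9.6744 16.3735] v=[4.1967 -1.0879 -0.6902]
Step 5: x=[7.7233 10.2363 15.9636] v=[-0.6193 2.8096 -2.0495]
Step 6: x=[6.7658 11.3125 15.4373] v=[-4.7875 5.3810 -2.6313]
Step 7: x=[5.4532 12.3212 15.0511] v=[-6.5628 5.0435 -1.9311]

Answer: 5.4532 12.3212 15.0511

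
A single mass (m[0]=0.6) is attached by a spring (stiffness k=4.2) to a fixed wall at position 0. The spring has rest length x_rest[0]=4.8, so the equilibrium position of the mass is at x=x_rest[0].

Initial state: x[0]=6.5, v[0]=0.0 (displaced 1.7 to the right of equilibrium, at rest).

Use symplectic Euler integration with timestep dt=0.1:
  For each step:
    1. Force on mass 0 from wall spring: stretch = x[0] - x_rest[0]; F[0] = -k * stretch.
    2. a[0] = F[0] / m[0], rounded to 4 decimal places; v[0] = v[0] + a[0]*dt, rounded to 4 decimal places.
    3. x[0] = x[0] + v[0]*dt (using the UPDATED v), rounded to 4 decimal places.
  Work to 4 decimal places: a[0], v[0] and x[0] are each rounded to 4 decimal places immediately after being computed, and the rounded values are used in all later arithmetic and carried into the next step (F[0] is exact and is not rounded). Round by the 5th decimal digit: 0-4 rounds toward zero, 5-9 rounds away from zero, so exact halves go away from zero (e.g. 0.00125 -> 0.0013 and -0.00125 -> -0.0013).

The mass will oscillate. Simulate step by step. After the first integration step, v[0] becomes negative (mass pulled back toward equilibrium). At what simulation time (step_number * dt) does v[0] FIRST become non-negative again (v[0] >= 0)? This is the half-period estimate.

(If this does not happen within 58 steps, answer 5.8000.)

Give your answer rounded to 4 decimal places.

Answer: 1.2000

Derivation:
Step 0: x=[6.5000] v=[0.0000]
Step 1: x=[6.3810] v=[-1.1900]
Step 2: x=[6.1513] v=[-2.2967]
Step 3: x=[5.8270] v=[-3.2426]
Step 4: x=[5.4309] v=[-3.9615]
Step 5: x=[4.9906] v=[-4.4031]
Step 6: x=[4.5370] v=[-4.5365]
Step 7: x=[4.1018] v=[-4.3524]
Step 8: x=[3.7154] v=[-3.8637]
Step 9: x=[3.4050] v=[-3.1045]
Step 10: x=[3.1922] v=[-2.1280]
Step 11: x=[3.0920] v=[-1.0025]
Step 12: x=[3.1113] v=[0.1931]
First v>=0 after going negative at step 12, time=1.2000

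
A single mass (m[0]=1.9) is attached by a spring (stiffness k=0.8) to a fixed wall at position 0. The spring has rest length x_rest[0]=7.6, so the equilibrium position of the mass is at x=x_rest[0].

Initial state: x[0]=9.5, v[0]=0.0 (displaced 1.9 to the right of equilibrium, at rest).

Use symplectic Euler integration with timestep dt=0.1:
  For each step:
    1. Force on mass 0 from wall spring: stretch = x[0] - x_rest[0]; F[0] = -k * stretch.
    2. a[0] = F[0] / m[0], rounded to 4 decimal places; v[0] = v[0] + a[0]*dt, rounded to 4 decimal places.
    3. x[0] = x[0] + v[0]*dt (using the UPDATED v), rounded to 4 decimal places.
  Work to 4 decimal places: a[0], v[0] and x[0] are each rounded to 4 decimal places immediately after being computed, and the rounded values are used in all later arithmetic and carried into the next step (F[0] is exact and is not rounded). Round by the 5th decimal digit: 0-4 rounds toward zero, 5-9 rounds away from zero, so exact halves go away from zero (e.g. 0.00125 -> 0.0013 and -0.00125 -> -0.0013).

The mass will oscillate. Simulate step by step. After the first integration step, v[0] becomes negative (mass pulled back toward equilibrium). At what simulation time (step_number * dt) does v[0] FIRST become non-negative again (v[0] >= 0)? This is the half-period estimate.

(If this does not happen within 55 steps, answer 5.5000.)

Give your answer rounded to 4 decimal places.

Step 0: x=[9.5000] v=[0.0000]
Step 1: x=[9.4920] v=[-0.0800]
Step 2: x=[9.4760] v=[-0.1597]
Step 3: x=[9.4521] v=[-0.2387]
Step 4: x=[9.4204] v=[-0.3167]
Step 5: x=[9.3811] v=[-0.3934]
Step 6: x=[9.3343] v=[-0.4684]
Step 7: x=[9.2802] v=[-0.5414]
Step 8: x=[9.2190] v=[-0.6122]
Step 9: x=[9.1510] v=[-0.6804]
Step 10: x=[9.0764] v=[-0.7457]
Step 11: x=[8.9956] v=[-0.8079]
Step 12: x=[8.9089] v=[-0.8667]
Step 13: x=[8.8167] v=[-0.9218]
Step 14: x=[8.7194] v=[-0.9730]
Step 15: x=[8.6174] v=[-1.0201]
Step 16: x=[8.5111] v=[-1.0629]
Step 17: x=[8.4010] v=[-1.1013]
Step 18: x=[8.2875] v=[-1.1350]
Step 19: x=[8.1711] v=[-1.1640]
Step 20: x=[8.0523] v=[-1.1881]
Step 21: x=[7.9316] v=[-1.2071]
Step 22: x=[7.8095] v=[-1.2211]
Step 23: x=[7.6865] v=[-1.2299]
Step 24: x=[7.5632] v=[-1.2335]
Step 25: x=[7.4400] v=[-1.2320]
Step 26: x=[7.3175] v=[-1.2253]
Step 27: x=[7.1962] v=[-1.2134]
Step 28: x=[7.0766] v=[-1.1964]
Step 29: x=[6.9592] v=[-1.1744]
Step 30: x=[6.8445] v=[-1.1474]
Step 31: x=[6.7329] v=[-1.1156]
Step 32: x=[6.6250] v=[-1.0791]
Step 33: x=[6.5212] v=[-1.0381]
Step 34: x=[6.4219] v=[-0.9927]
Step 35: x=[6.3276] v=[-0.9431]
Step 36: x=[6.2387] v=[-0.8895]
Step 37: x=[6.1555] v=[-0.8322]
Step 38: x=[6.0784] v=[-0.7714]
Step 39: x=[6.0077] v=[-0.7073]
Step 40: x=[5.9437] v=[-0.6403]
Step 41: x=[5.8866] v=[-0.5706]
Step 42: x=[5.8368] v=[-0.4985]
Step 43: x=[5.7944] v=[-0.4243]
Step 44: x=[5.7596] v=[-0.3483]
Step 45: x=[5.7325] v=[-0.2708]
Step 46: x=[5.7133] v=[-0.1922]
Step 47: x=[5.7020] v=[-0.1128]
Step 48: x=[5.6987] v=[-0.0329]
Step 49: x=[5.7034] v=[0.0472]
First v>=0 after going negative at step 49, time=4.9000

Answer: 4.9000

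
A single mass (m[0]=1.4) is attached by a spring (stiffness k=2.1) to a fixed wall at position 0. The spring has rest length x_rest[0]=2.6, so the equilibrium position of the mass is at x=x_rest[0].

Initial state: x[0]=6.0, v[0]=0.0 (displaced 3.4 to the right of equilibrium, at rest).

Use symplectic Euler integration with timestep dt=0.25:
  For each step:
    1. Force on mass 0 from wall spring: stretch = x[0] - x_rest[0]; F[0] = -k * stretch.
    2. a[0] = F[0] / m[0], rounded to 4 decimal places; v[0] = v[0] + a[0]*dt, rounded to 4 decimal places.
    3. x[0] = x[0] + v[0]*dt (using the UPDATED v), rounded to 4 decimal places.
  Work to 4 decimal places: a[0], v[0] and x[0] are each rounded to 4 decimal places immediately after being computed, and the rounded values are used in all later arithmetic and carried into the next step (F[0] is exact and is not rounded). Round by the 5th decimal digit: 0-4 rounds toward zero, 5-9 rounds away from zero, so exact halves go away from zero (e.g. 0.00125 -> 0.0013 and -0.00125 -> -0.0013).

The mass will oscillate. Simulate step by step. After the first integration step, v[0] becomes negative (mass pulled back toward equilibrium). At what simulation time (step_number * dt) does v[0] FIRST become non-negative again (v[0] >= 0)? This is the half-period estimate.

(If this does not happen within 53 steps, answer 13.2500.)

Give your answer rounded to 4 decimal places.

Step 0: x=[6.0000] v=[0.0000]
Step 1: x=[5.6813] v=[-1.2750]
Step 2: x=[5.0737] v=[-2.4305]
Step 3: x=[4.2342] v=[-3.3582]
Step 4: x=[3.2415] v=[-3.9710]
Step 5: x=[2.1886] v=[-4.2116]
Step 6: x=[1.1743] v=[-4.0573]
Step 7: x=[0.2936] v=[-3.5227]
Step 8: x=[-0.3709] v=[-2.6578]
Step 9: x=[-0.7568] v=[-1.5437]
Step 10: x=[-0.8280] v=[-0.2849]
Step 11: x=[-0.5779] v=[1.0006]
First v>=0 after going negative at step 11, time=2.7500

Answer: 2.7500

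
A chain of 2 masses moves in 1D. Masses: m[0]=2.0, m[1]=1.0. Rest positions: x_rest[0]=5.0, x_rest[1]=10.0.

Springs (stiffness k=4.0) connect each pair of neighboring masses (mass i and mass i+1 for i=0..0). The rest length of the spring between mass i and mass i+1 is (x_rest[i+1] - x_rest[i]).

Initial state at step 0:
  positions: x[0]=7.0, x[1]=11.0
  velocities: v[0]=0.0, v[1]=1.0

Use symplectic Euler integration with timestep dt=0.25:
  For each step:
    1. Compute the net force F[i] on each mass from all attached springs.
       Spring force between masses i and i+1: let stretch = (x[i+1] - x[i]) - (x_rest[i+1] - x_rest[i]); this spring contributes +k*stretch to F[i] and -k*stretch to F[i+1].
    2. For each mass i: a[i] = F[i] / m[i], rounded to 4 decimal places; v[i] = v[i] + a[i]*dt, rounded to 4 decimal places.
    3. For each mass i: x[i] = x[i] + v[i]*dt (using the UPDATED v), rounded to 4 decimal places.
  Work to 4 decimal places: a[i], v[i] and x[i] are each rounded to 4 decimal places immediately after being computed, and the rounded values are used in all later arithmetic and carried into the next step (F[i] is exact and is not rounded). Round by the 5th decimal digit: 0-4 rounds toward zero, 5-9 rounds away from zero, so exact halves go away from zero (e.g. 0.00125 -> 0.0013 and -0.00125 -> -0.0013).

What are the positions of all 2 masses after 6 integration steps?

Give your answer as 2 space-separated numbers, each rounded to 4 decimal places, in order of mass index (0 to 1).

Answer: 7.0300 12.4402

Derivation:
Step 0: x=[7.0000 11.0000] v=[0.0000 1.0000]
Step 1: x=[6.8750 11.5000] v=[-0.5000 2.0000]
Step 2: x=[6.7031 12.0938] v=[-0.6875 2.3750]
Step 3: x=[6.5801 12.5899] v=[-0.4922 1.9843]
Step 4: x=[6.5833 12.8335] v=[0.0127 0.9745]
Step 5: x=[6.7428 12.7646] v=[0.6378 -0.2757]
Step 6: x=[7.0300 12.4402] v=[1.1487 -1.2975]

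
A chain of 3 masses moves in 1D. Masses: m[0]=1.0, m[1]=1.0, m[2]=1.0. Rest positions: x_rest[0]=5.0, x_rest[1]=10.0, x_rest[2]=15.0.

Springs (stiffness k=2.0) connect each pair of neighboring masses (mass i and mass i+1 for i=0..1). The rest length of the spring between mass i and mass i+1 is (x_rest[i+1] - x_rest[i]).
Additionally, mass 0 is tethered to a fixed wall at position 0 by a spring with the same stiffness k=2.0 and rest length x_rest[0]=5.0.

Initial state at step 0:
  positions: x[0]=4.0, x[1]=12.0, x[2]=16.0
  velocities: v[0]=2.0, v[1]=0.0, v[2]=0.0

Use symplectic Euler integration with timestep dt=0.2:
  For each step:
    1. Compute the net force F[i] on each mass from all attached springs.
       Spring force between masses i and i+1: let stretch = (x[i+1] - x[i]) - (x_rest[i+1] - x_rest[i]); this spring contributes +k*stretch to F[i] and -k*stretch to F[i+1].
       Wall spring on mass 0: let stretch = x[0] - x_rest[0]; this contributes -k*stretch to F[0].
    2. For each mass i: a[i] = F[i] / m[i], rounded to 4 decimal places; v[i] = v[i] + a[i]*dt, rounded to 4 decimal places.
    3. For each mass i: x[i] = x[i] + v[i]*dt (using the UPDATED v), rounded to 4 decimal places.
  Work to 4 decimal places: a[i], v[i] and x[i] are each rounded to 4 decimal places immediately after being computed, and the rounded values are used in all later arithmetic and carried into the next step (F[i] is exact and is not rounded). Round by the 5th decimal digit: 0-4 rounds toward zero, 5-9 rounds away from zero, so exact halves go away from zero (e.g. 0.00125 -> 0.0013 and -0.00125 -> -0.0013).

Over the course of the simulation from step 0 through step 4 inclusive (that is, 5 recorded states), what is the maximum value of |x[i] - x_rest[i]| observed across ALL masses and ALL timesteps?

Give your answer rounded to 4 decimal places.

Step 0: x=[4.0000 12.0000 16.0000] v=[2.0000 0.0000 0.0000]
Step 1: x=[4.7200 11.6800 16.0800] v=[3.6000 -1.6000 0.4000]
Step 2: x=[5.6192 11.1552 16.2080] v=[4.4960 -2.6240 0.6400]
Step 3: x=[6.5117 10.5917 16.3318] v=[4.4627 -2.8173 0.6189]
Step 4: x=[7.2097 10.1610 16.3964] v=[3.4900 -2.1533 0.3229]
Max displacement = 2.2097

Answer: 2.2097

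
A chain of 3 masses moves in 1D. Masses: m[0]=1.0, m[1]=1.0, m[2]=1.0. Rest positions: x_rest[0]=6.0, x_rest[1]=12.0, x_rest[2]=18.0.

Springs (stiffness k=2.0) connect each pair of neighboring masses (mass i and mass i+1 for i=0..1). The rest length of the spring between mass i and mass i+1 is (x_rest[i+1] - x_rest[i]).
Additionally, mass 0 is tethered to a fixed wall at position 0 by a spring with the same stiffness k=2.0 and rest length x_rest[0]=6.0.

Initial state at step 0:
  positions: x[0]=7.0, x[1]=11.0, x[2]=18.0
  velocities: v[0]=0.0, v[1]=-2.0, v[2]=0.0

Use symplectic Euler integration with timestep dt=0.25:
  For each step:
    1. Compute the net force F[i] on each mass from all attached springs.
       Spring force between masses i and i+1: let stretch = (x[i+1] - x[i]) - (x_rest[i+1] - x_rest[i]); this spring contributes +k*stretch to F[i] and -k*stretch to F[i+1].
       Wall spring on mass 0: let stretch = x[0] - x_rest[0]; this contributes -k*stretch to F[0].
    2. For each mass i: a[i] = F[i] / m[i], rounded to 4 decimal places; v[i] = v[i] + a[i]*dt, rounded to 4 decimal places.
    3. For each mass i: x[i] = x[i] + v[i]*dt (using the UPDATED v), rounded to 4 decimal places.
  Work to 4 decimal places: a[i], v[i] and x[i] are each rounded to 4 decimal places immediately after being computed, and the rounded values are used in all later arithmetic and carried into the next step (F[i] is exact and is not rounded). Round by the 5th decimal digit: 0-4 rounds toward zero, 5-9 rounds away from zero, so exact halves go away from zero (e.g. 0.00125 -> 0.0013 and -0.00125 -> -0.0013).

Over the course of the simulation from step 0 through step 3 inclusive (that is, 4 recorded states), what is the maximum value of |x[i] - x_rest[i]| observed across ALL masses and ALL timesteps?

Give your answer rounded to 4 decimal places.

Answer: 1.1250

Derivation:
Step 0: x=[7.0000 11.0000 18.0000] v=[0.0000 -2.0000 0.0000]
Step 1: x=[6.6250 10.8750 17.8750] v=[-1.5000 -0.5000 -0.5000]
Step 2: x=[5.9531 11.0938 17.6250] v=[-2.6875 0.8750 -1.0000]
Step 3: x=[5.1797 11.4864 17.3086] v=[-3.0937 1.5703 -1.2656]
Max displacement = 1.1250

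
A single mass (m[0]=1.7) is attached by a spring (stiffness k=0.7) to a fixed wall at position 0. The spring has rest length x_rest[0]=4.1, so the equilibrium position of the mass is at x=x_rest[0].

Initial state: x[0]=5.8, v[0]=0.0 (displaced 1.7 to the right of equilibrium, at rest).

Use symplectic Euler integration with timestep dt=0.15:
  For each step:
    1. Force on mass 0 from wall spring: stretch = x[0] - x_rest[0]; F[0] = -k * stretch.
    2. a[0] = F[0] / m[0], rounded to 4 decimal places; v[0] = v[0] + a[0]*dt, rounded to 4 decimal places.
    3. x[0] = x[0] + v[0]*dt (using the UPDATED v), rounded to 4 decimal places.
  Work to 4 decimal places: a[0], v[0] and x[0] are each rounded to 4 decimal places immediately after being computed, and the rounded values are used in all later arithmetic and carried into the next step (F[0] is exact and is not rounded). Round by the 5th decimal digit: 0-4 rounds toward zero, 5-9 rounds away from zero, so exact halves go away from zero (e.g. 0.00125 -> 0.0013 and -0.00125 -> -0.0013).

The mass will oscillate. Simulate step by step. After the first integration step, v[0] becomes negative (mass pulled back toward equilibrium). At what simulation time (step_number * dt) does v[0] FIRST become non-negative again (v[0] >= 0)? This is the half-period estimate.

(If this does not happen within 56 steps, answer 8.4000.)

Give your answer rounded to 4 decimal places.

Step 0: x=[5.8000] v=[0.0000]
Step 1: x=[5.7843] v=[-0.1050]
Step 2: x=[5.7530] v=[-0.2090]
Step 3: x=[5.7063] v=[-0.3111]
Step 4: x=[5.6448] v=[-0.4103]
Step 5: x=[5.5689] v=[-0.5057]
Step 6: x=[5.4794] v=[-0.5964]
Step 7: x=[5.3772] v=[-0.6816]
Step 8: x=[5.2631] v=[-0.7605]
Step 9: x=[5.1383] v=[-0.8323]
Step 10: x=[5.0038] v=[-0.8964]
Step 11: x=[4.8610] v=[-0.9522]
Step 12: x=[4.7111] v=[-0.9992]
Step 13: x=[4.5556] v=[-1.0369]
Step 14: x=[4.3959] v=[-1.0650]
Step 15: x=[4.2334] v=[-1.0833]
Step 16: x=[4.0697] v=[-1.0915]
Step 17: x=[3.9063] v=[-1.0896]
Step 18: x=[3.7447] v=[-1.0776]
Step 19: x=[3.5863] v=[-1.0557]
Step 20: x=[3.4327] v=[-1.0240]
Step 21: x=[3.2853] v=[-0.9828]
Step 22: x=[3.1454] v=[-0.9325]
Step 23: x=[3.0144] v=[-0.8735]
Step 24: x=[2.8934] v=[-0.8065]
Step 25: x=[2.7836] v=[-0.7320]
Step 26: x=[2.6860] v=[-0.6507]
Step 27: x=[2.6015] v=[-0.5634]
Step 28: x=[2.5309] v=[-0.4709]
Step 29: x=[2.4748] v=[-0.3740]
Step 30: x=[2.4338] v=[-0.2736]
Step 31: x=[2.4082] v=[-0.1707]
Step 32: x=[2.3983] v=[-0.0662]
Step 33: x=[2.4041] v=[0.0389]
First v>=0 after going negative at step 33, time=4.9500

Answer: 4.9500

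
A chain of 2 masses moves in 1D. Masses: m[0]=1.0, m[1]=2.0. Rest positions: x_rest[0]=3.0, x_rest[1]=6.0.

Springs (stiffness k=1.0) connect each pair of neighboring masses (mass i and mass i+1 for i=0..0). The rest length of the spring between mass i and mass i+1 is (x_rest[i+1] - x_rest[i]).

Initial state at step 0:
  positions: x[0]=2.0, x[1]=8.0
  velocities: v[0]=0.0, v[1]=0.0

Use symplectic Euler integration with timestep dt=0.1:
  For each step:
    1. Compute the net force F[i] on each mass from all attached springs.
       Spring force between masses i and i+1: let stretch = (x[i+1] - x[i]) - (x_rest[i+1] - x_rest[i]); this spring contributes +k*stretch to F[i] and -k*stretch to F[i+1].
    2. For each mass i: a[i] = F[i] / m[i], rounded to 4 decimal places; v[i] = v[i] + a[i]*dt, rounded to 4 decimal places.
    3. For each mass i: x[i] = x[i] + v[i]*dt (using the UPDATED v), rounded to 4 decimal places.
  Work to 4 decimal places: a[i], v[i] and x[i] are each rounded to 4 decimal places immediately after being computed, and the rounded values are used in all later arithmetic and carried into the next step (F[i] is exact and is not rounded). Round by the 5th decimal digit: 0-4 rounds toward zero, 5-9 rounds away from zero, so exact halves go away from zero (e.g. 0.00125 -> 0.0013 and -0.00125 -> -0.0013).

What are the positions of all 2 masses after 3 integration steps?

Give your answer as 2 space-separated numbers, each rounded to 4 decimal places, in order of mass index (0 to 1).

Step 0: x=[2.0000 8.0000] v=[0.0000 0.0000]
Step 1: x=[2.0300 7.9850] v=[0.3000 -0.1500]
Step 2: x=[2.0896 7.9552] v=[0.5955 -0.2978]
Step 3: x=[2.1778 7.9111] v=[0.8821 -0.4411]

Answer: 2.1778 7.9111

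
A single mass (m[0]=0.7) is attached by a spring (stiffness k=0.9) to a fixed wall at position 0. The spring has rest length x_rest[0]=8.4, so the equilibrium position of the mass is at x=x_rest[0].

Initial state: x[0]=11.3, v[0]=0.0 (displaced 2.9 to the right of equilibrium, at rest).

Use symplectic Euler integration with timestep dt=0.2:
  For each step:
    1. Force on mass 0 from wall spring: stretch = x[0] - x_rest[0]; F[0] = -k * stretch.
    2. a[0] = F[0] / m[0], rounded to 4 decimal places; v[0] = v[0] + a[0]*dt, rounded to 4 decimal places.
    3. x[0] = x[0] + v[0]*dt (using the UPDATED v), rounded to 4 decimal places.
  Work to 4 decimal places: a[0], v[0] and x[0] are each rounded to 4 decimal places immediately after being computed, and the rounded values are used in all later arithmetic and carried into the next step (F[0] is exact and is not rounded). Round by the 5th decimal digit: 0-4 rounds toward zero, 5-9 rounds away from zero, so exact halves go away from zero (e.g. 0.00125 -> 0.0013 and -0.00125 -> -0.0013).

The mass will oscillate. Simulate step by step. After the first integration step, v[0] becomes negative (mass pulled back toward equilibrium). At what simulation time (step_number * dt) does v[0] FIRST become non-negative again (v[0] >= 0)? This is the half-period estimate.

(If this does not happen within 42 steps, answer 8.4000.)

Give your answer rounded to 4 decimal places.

Step 0: x=[11.3000] v=[0.0000]
Step 1: x=[11.1509] v=[-0.7457]
Step 2: x=[10.8603] v=[-1.4531]
Step 3: x=[10.4432] v=[-2.0857]
Step 4: x=[9.9210] v=[-2.6111]
Step 5: x=[9.3206] v=[-3.0022]
Step 6: x=[8.6728] v=[-3.2389]
Step 7: x=[8.0110] v=[-3.3090]
Step 8: x=[7.3692] v=[-3.2090]
Step 9: x=[6.7804] v=[-2.9439]
Step 10: x=[6.2749] v=[-2.5274]
Step 11: x=[5.8787] v=[-1.9809]
Step 12: x=[5.6122] v=[-1.3326]
Step 13: x=[5.4891] v=[-0.6157]
Step 14: x=[5.5157] v=[0.1328]
First v>=0 after going negative at step 14, time=2.8000

Answer: 2.8000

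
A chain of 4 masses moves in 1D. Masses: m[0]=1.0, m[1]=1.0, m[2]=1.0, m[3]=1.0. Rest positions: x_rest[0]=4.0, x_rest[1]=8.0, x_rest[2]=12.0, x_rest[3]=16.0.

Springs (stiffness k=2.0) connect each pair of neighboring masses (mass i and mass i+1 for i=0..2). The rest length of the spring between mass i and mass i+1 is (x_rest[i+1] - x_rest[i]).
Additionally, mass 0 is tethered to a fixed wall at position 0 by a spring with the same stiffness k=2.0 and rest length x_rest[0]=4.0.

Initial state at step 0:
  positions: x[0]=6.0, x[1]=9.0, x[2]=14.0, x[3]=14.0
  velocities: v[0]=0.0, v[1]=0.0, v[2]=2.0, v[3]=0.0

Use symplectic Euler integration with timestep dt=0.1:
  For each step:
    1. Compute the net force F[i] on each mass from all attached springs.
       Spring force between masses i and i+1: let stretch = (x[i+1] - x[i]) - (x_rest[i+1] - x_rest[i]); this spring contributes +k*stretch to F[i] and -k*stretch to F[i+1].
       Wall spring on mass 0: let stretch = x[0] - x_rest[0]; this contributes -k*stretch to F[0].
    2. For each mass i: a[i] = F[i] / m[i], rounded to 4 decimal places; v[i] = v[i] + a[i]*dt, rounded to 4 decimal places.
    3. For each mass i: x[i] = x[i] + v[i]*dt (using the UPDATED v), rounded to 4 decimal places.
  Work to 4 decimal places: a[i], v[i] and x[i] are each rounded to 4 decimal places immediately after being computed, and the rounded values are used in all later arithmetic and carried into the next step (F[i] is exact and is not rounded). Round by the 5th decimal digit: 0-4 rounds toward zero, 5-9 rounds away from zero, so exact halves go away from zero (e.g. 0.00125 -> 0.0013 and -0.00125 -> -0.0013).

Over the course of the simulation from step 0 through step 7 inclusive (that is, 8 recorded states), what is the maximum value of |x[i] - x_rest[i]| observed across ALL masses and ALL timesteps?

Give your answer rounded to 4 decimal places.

Step 0: x=[6.0000 9.0000 14.0000 14.0000] v=[0.0000 0.0000 2.0000 0.0000]
Step 1: x=[5.9400 9.0400 14.1000 14.0800] v=[-0.6000 0.4000 1.0000 0.8000]
Step 2: x=[5.8232 9.1192 14.0984 14.2404] v=[-1.1680 0.7920 -0.0160 1.6040]
Step 3: x=[5.6559 9.2321 14.0001 14.4780] v=[-1.6734 1.1286 -0.9834 2.3756]
Step 4: x=[5.4470 9.3688 13.8160 14.7860] v=[-2.0893 1.3670 -1.8414 3.0800]
Step 5: x=[5.2076 9.5160 13.5623 15.1546] v=[-2.3943 1.4721 -2.5368 3.6860]
Step 6: x=[4.9502 9.6580 13.2595 15.5714] v=[-2.5741 1.4197 -3.0276 4.1675]
Step 7: x=[4.6879 9.7778 12.9310 16.0219] v=[-2.6226 1.1984 -3.2855 4.5051]
Max displacement = 2.1000

Answer: 2.1000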